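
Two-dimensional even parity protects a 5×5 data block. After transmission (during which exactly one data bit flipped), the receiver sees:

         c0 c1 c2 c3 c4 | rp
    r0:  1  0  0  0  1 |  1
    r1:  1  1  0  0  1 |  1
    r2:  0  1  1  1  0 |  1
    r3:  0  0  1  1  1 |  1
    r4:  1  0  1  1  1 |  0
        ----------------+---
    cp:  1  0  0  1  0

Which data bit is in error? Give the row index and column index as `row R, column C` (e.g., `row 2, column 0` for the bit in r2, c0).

Recompute each row's even parity and compare to rp:
  r0: data parity 0, sent rp 1 → mismatch
  r1: data parity 1, sent rp 1 → ok
  r2: data parity 1, sent rp 1 → ok
  r3: data parity 1, sent rp 1 → ok
  r4: data parity 0, sent rp 0 → ok
Recompute each column's even parity and compare to cp:
  c0: data parity 1, sent cp 1 → ok
  c1: data parity 0, sent cp 0 → ok
  c2: data parity 1, sent cp 0 → mismatch
  c3: data parity 1, sent cp 1 → ok
  c4: data parity 0, sent cp 0 → ok
Exactly one row (r0) and one column (c2) fail → the flipped bit is at their intersection.

row 0, column 2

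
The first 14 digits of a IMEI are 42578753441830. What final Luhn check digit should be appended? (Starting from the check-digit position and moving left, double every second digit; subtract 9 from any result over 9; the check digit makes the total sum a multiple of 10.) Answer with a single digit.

5

Partial digits right→left: 0 3 8 1 4 4 3 5 7 8 7 5 2 4
Double every second digit counting from the check-digit position (so the 1st, 3rd, 5th, ... of the partial from the right).
  doubled (with −9 where >9): 0 7 8 6 5 5 4 → sum 35
  kept as-is: 3 1 4 5 8 5 4 → sum 30
Total = 35 + 30 = 65.
Check digit = (10 − (65 mod 10)) mod 10 = 5.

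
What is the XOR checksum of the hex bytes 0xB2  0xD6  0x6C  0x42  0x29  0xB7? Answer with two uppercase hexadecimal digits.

XOR the bytes together:
  start with 0xB2
  0xB2 ⊕ 0xD6 = 0x64
  0x64 ⊕ 0x6C = 0x08
  0x08 ⊕ 0x42 = 0x4A
  0x4A ⊕ 0x29 = 0x63
  0x63 ⊕ 0xB7 = 0xD4

D4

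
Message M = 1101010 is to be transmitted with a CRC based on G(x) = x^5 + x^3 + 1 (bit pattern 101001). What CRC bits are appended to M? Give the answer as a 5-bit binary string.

10100

Append 5 zeros: 110101000000. Divide by 101001 (XOR where the leading bit is 1):
  pos 0: 110101 XOR 101001 = 011100
  pos 1: 111000 XOR 101001 = 010001
  pos 2: 100010 XOR 101001 = 001011
  pos 4: 101100 XOR 101001 = 000101
Remainder (last 5 bits) = 10100. This is the CRC / FCS.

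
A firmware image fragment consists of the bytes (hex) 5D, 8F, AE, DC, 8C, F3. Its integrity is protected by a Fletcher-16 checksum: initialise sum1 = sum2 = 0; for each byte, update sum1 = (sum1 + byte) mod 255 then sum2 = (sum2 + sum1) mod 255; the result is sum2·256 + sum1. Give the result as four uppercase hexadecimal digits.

5CF8

Running sums (mod 255):
  after byte 0 (5D): sum1=93, sum2=93
  after byte 1 (8F): sum1=236, sum2=74
  after byte 2 (AE): sum1=155, sum2=229
  after byte 3 (DC): sum1=120, sum2=94
  after byte 4 (8C): sum1=5, sum2=99
  after byte 5 (F3): sum1=248, sum2=92
Checksum = sum2·256 + sum1 = 92·256 + 248 = 23800 = 0x5CF8.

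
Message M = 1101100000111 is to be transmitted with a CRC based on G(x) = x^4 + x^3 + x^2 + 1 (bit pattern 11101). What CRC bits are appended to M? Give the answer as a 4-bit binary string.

Append 4 zeros: 11011000001110000. Divide by 11101 (XOR where the leading bit is 1):
  pos 0: 11011 XOR 11101 = 00110
  pos 2: 11000 XOR 11101 = 00101
  pos 4: 10100 XOR 11101 = 01001
  pos 5: 10010 XOR 11101 = 01111
  pos 6: 11111 XOR 11101 = 00010
  pos 9: 10110 XOR 11101 = 01011
  pos 10: 10110 XOR 11101 = 01011
  pos 11: 10110 XOR 11101 = 01011
  pos 12: 10110 XOR 11101 = 01011
Remainder (last 4 bits) = 1011. This is the CRC / FCS.

1011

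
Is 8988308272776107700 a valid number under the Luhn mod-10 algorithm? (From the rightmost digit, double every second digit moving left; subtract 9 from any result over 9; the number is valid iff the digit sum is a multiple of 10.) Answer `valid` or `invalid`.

valid

From the right, keep odd positions and double even positions (subtract 9 from any doubled value over 9):
  doubled (positions 2,4,...): 0 5 2 5 4 4 0 7 9 → sum 36
  kept (positions 1,3,...): 0 7 0 6 7 7 8 3 8 8 → sum 54
Total = 90.
90 mod 10 = 0, so the number is valid.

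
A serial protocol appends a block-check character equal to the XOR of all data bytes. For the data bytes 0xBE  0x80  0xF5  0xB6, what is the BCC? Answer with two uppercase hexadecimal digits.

7D

XOR the bytes together:
  start with 0xBE
  0xBE ⊕ 0x80 = 0x3E
  0x3E ⊕ 0xF5 = 0xCB
  0xCB ⊕ 0xB6 = 0x7D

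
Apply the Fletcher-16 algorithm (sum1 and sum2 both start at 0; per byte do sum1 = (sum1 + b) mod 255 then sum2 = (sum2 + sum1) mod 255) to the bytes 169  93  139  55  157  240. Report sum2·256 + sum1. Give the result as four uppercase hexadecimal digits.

CC58

Running sums (mod 255):
  after byte 0 (169): sum1=169, sum2=169
  after byte 1 (93): sum1=7, sum2=176
  after byte 2 (139): sum1=146, sum2=67
  after byte 3 (55): sum1=201, sum2=13
  after byte 4 (157): sum1=103, sum2=116
  after byte 5 (240): sum1=88, sum2=204
Checksum = sum2·256 + sum1 = 204·256 + 88 = 52312 = 0xCC58.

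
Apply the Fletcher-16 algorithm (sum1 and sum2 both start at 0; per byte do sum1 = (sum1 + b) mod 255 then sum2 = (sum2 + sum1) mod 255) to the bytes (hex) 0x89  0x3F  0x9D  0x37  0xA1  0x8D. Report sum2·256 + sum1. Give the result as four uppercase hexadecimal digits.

Running sums (mod 255):
  after byte 0 (0x89): sum1=137, sum2=137
  after byte 1 (0x3F): sum1=200, sum2=82
  after byte 2 (0x9D): sum1=102, sum2=184
  after byte 3 (0x37): sum1=157, sum2=86
  after byte 4 (0xA1): sum1=63, sum2=149
  after byte 5 (0x8D): sum1=204, sum2=98
Checksum = sum2·256 + sum1 = 98·256 + 204 = 25292 = 0x62CC.

62CC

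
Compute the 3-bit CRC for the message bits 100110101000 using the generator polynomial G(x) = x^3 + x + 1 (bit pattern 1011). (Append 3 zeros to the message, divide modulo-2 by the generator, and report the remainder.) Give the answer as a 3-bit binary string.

Append 3 zeros: 100110101000000. Divide by 1011 (XOR where the leading bit is 1):
  pos 0: 1001 XOR 1011 = 0010
  pos 2: 1010 XOR 1011 = 0001
  pos 5: 1101 XOR 1011 = 0110
  pos 6: 1100 XOR 1011 = 0111
  pos 7: 1110 XOR 1011 = 0101
  pos 8: 1010 XOR 1011 = 0001
  pos 11: 1000 XOR 1011 = 0011
Remainder (last 3 bits) = 011. This is the CRC / FCS.

011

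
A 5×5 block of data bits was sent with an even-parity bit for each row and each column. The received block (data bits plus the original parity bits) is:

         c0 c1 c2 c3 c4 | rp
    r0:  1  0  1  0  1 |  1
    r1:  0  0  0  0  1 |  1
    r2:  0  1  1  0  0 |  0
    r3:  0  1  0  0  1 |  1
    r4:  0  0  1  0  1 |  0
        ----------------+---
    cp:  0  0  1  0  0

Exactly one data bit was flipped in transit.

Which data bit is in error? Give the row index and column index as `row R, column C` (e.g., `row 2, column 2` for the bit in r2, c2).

Recompute each row's even parity and compare to rp:
  r0: data parity 1, sent rp 1 → ok
  r1: data parity 1, sent rp 1 → ok
  r2: data parity 0, sent rp 0 → ok
  r3: data parity 0, sent rp 1 → mismatch
  r4: data parity 0, sent rp 0 → ok
Recompute each column's even parity and compare to cp:
  c0: data parity 1, sent cp 0 → mismatch
  c1: data parity 0, sent cp 0 → ok
  c2: data parity 1, sent cp 1 → ok
  c3: data parity 0, sent cp 0 → ok
  c4: data parity 0, sent cp 0 → ok
Exactly one row (r3) and one column (c0) fail → the flipped bit is at their intersection.

row 3, column 0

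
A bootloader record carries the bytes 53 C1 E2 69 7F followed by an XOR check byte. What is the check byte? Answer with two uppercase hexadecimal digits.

XOR the bytes together:
  start with 0x53
  0x53 ⊕ 0xC1 = 0x92
  0x92 ⊕ 0xE2 = 0x70
  0x70 ⊕ 0x69 = 0x19
  0x19 ⊕ 0x7F = 0x66

66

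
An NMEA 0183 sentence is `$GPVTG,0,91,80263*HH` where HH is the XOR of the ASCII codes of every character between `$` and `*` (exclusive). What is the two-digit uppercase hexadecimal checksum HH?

XOR the ASCII codes of the payload characters:
  'G' = 0x47 → acc = 0x47
  'P' = 0x50 → acc = 0x17
  'V' = 0x56 → acc = 0x41
  'T' = 0x54 → acc = 0x15
  'G' = 0x47 → acc = 0x52
  ',' = 0x2C → acc = 0x7E
  '0' = 0x30 → acc = 0x4E
  ',' = 0x2C → acc = 0x62
  '9' = 0x39 → acc = 0x5B
  '1' = 0x31 → acc = 0x6A
  ',' = 0x2C → acc = 0x46
  '8' = 0x38 → acc = 0x7E
  '0' = 0x30 → acc = 0x4E
  '2' = 0x32 → acc = 0x7C
  '6' = 0x36 → acc = 0x4A
  '3' = 0x33 → acc = 0x79
Checksum = 0x79.

79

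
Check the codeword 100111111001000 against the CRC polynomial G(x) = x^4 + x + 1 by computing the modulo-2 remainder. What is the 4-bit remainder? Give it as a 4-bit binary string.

Modulo-2 division of 100111111001000 by 10011:
  pos 0: 10011 XOR 10011 = 00000
  pos 5: 11110 XOR 10011 = 01101
  pos 6: 11010 XOR 10011 = 01001
  pos 7: 10011 XOR 10011 = 00000
Remainder = 0000 (zero — the frame passes the CRC check).

0000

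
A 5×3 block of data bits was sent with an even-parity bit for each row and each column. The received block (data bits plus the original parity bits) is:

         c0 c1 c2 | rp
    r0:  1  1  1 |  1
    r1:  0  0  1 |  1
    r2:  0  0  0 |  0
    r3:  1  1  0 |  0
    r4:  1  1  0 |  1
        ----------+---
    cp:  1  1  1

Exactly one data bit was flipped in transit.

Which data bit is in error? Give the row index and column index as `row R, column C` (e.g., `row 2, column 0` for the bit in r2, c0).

row 4, column 2

Recompute each row's even parity and compare to rp:
  r0: data parity 1, sent rp 1 → ok
  r1: data parity 1, sent rp 1 → ok
  r2: data parity 0, sent rp 0 → ok
  r3: data parity 0, sent rp 0 → ok
  r4: data parity 0, sent rp 1 → mismatch
Recompute each column's even parity and compare to cp:
  c0: data parity 1, sent cp 1 → ok
  c1: data parity 1, sent cp 1 → ok
  c2: data parity 0, sent cp 1 → mismatch
Exactly one row (r4) and one column (c2) fail → the flipped bit is at their intersection.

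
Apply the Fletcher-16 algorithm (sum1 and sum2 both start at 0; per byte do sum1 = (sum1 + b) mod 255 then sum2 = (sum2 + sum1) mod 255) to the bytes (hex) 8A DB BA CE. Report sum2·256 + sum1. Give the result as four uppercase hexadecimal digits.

02EF

Running sums (mod 255):
  after byte 0 (8A): sum1=138, sum2=138
  after byte 1 (DB): sum1=102, sum2=240
  after byte 2 (BA): sum1=33, sum2=18
  after byte 3 (CE): sum1=239, sum2=2
Checksum = sum2·256 + sum1 = 2·256 + 239 = 751 = 0x02EF.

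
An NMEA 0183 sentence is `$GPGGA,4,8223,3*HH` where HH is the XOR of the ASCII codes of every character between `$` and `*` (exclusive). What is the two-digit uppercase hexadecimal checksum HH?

76

XOR the ASCII codes of the payload characters:
  'G' = 0x47 → acc = 0x47
  'P' = 0x50 → acc = 0x17
  'G' = 0x47 → acc = 0x50
  'G' = 0x47 → acc = 0x17
  'A' = 0x41 → acc = 0x56
  ',' = 0x2C → acc = 0x7A
  '4' = 0x34 → acc = 0x4E
  ',' = 0x2C → acc = 0x62
  '8' = 0x38 → acc = 0x5A
  '2' = 0x32 → acc = 0x68
  '2' = 0x32 → acc = 0x5A
  '3' = 0x33 → acc = 0x69
  ',' = 0x2C → acc = 0x45
  '3' = 0x33 → acc = 0x76
Checksum = 0x76.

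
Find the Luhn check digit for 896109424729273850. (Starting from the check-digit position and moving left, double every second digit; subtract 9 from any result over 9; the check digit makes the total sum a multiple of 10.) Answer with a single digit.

6

Partial digits right→left: 0 5 8 3 7 2 9 2 7 4 2 4 9 0 1 6 9 8
Double every second digit counting from the check-digit position (so the 1st, 3rd, 5th, ... of the partial from the right).
  doubled (with −9 where >9): 0 7 5 9 5 4 9 2 9 → sum 50
  kept as-is: 5 3 2 2 4 4 0 6 8 → sum 34
Total = 50 + 34 = 84.
Check digit = (10 − (84 mod 10)) mod 10 = 6.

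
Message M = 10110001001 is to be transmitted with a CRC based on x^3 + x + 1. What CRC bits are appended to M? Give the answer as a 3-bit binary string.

110

Append 3 zeros: 10110001001000. Divide by 1011 (XOR where the leading bit is 1):
  pos 0: 1011 XOR 1011 = 0000
  pos 7: 1001 XOR 1011 = 0010
  pos 9: 1000 XOR 1011 = 0011
Remainder (last 3 bits) = 110. This is the CRC / FCS.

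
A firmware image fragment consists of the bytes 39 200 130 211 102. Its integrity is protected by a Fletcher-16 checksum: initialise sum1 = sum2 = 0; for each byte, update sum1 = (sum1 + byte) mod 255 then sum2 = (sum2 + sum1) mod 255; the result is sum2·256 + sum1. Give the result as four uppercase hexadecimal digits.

7CAC

Running sums (mod 255):
  after byte 0 (39): sum1=39, sum2=39
  after byte 1 (200): sum1=239, sum2=23
  after byte 2 (130): sum1=114, sum2=137
  after byte 3 (211): sum1=70, sum2=207
  after byte 4 (102): sum1=172, sum2=124
Checksum = sum2·256 + sum1 = 124·256 + 172 = 31916 = 0x7CAC.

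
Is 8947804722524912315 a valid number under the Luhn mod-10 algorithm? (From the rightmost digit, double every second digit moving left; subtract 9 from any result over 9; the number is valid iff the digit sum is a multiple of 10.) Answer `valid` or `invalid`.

invalid

From the right, keep odd positions and double even positions (subtract 9 from any doubled value over 9):
  doubled (positions 2,4,...): 2 4 9 4 4 5 0 5 9 → sum 42
  kept (positions 1,3,...): 5 3 1 4 5 2 4 8 4 8 → sum 44
Total = 86.
86 mod 10 = 6, so the number is invalid.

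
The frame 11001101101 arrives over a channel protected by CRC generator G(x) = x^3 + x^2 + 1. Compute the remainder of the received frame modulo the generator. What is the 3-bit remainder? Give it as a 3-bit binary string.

Modulo-2 division of 11001101101 by 1101:
  pos 0: 1100 XOR 1101 = 0001
  pos 3: 1110 XOR 1101 = 0011
  pos 5: 1111 XOR 1101 = 0010
  pos 7: 1001 XOR 1101 = 0100
Remainder = 100 (nonzero — an error is detected).

100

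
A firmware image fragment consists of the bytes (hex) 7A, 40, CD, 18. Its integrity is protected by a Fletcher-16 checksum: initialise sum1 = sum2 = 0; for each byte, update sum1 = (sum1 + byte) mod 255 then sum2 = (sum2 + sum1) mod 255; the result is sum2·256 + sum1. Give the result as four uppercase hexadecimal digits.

Running sums (mod 255):
  after byte 0 (7A): sum1=122, sum2=122
  after byte 1 (40): sum1=186, sum2=53
  after byte 2 (CD): sum1=136, sum2=189
  after byte 3 (18): sum1=160, sum2=94
Checksum = sum2·256 + sum1 = 94·256 + 160 = 24224 = 0x5EA0.

5EA0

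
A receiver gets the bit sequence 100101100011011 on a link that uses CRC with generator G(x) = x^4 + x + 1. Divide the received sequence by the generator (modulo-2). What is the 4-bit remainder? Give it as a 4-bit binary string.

Modulo-2 division of 100101100011011 by 10011:
  pos 0: 10010 XOR 10011 = 00001
  pos 4: 11100 XOR 10011 = 01111
  pos 5: 11110 XOR 10011 = 01101
  pos 6: 11011 XOR 10011 = 01000
  pos 7: 10001 XOR 10011 = 00010
  pos 10: 10011 XOR 10011 = 00000
Remainder = 0000 (zero — the frame passes the CRC check).

0000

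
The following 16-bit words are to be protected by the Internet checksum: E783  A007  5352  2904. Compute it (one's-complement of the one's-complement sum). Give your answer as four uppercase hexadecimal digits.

One's-complement addition (fold any carry out of bit 15 back into bit 0):
  0xE783 + 0xA007 = 0x1878A → wrap carry → 0x878B
  0x878B + 0x5352 = 0x0DADD
  0xDADD + 0x2904 = 0x103E1 → wrap carry → 0x03E2
One's-complement sum = 0x03E2.
Checksum = ~0x03E2 & 0xFFFF = 0xFC1D.

FC1D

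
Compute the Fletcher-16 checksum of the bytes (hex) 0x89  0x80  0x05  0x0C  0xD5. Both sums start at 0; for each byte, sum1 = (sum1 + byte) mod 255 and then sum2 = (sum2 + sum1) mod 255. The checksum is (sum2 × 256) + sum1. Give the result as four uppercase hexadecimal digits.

Running sums (mod 255):
  after byte 0 (0x89): sum1=137, sum2=137
  after byte 1 (0x80): sum1=10, sum2=147
  after byte 2 (0x05): sum1=15, sum2=162
  after byte 3 (0x0C): sum1=27, sum2=189
  after byte 4 (0xD5): sum1=240, sum2=174
Checksum = sum2·256 + sum1 = 174·256 + 240 = 44784 = 0xAEF0.

AEF0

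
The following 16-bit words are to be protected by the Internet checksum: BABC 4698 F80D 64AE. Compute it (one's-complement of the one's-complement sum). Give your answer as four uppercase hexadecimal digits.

One's-complement addition (fold any carry out of bit 15 back into bit 0):
  0xBABC + 0x4698 = 0x10154 → wrap carry → 0x0155
  0x0155 + 0xF80D = 0x0F962
  0xF962 + 0x64AE = 0x15E10 → wrap carry → 0x5E11
One's-complement sum = 0x5E11.
Checksum = ~0x5E11 & 0xFFFF = 0xA1EE.

A1EE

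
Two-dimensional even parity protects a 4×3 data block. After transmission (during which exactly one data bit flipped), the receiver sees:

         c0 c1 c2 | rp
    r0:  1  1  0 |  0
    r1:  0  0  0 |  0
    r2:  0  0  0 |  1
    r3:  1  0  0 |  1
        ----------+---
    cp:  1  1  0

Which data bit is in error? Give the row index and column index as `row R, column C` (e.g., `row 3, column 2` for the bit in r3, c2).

row 2, column 0

Recompute each row's even parity and compare to rp:
  r0: data parity 0, sent rp 0 → ok
  r1: data parity 0, sent rp 0 → ok
  r2: data parity 0, sent rp 1 → mismatch
  r3: data parity 1, sent rp 1 → ok
Recompute each column's even parity and compare to cp:
  c0: data parity 0, sent cp 1 → mismatch
  c1: data parity 1, sent cp 1 → ok
  c2: data parity 0, sent cp 0 → ok
Exactly one row (r2) and one column (c0) fail → the flipped bit is at their intersection.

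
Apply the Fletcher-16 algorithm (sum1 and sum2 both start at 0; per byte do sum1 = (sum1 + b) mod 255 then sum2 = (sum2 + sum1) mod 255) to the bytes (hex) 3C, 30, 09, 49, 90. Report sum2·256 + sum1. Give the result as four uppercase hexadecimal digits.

Running sums (mod 255):
  after byte 0 (3C): sum1=60, sum2=60
  after byte 1 (30): sum1=108, sum2=168
  after byte 2 (09): sum1=117, sum2=30
  after byte 3 (49): sum1=190, sum2=220
  after byte 4 (90): sum1=79, sum2=44
Checksum = sum2·256 + sum1 = 44·256 + 79 = 11343 = 0x2C4F.

2C4F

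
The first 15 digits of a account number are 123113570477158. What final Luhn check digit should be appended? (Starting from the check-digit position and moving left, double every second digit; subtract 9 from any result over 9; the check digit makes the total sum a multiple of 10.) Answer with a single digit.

Partial digits right→left: 8 5 1 7 7 4 0 7 5 3 1 1 3 2 1
Double every second digit counting from the check-digit position (so the 1st, 3rd, 5th, ... of the partial from the right).
  doubled (with −9 where >9): 7 2 5 0 1 2 6 2 → sum 25
  kept as-is: 5 7 4 7 3 1 2 → sum 29
Total = 25 + 29 = 54.
Check digit = (10 − (54 mod 10)) mod 10 = 6.

6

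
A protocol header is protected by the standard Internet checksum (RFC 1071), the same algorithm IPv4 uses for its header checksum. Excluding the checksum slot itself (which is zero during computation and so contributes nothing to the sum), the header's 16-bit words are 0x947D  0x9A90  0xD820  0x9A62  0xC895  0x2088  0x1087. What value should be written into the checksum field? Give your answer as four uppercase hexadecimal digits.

One's-complement addition (fold any carry out of bit 15 back into bit 0):
  0x947D + 0x9A90 = 0x12F0D → wrap carry → 0x2F0E
  0x2F0E + 0xD820 = 0x1072E → wrap carry → 0x072F
  0x072F + 0x9A62 = 0x0A191
  0xA191 + 0xC895 = 0x16A26 → wrap carry → 0x6A27
  0x6A27 + 0x2088 = 0x08AAF
  0x8AAF + 0x1087 = 0x09B36
One's-complement sum = 0x9B36.
Checksum = ~0x9B36 & 0xFFFF = 0x64C9.

64C9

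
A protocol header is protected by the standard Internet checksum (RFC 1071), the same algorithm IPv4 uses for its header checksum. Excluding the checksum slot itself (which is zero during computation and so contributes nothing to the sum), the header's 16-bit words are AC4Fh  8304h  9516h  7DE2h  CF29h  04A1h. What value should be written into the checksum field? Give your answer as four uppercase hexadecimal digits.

One's-complement addition (fold any carry out of bit 15 back into bit 0):
  0xAC4F + 0x8304 = 0x12F53 → wrap carry → 0x2F54
  0x2F54 + 0x9516 = 0x0C46A
  0xC46A + 0x7DE2 = 0x1424C → wrap carry → 0x424D
  0x424D + 0xCF29 = 0x11176 → wrap carry → 0x1177
  0x1177 + 0x04A1 = 0x01618
One's-complement sum = 0x1618.
Checksum = ~0x1618 & 0xFFFF = 0xE9E7.

E9E7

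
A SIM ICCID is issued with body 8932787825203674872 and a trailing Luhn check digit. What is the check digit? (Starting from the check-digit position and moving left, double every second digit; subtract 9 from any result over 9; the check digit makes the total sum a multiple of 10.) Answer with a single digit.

Partial digits right→left: 2 7 8 4 7 6 3 0 2 5 2 8 7 8 7 2 3 9 8
Double every second digit counting from the check-digit position (so the 1st, 3rd, 5th, ... of the partial from the right).
  doubled (with −9 where >9): 4 7 5 6 4 4 5 5 6 7 → sum 53
  kept as-is: 7 4 6 0 5 8 8 2 9 → sum 49
Total = 53 + 49 = 102.
Check digit = (10 − (102 mod 10)) mod 10 = 8.

8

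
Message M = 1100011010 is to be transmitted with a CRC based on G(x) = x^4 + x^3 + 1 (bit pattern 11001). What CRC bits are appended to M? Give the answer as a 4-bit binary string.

Append 4 zeros: 11000110100000. Divide by 11001 (XOR where the leading bit is 1):
  pos 0: 11000 XOR 11001 = 00001
  pos 4: 11101 XOR 11001 = 00100
  pos 6: 10000 XOR 11001 = 01001
  pos 7: 10010 XOR 11001 = 01011
  pos 8: 10110 XOR 11001 = 01111
  pos 9: 11110 XOR 11001 = 00111
Remainder (last 4 bits) = 0111. This is the CRC / FCS.

0111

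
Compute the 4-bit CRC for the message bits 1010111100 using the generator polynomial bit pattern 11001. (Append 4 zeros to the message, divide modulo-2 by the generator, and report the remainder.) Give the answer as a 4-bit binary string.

1000

Append 4 zeros: 10101111000000. Divide by 11001 (XOR where the leading bit is 1):
  pos 0: 10101 XOR 11001 = 01100
  pos 1: 11001 XOR 11001 = 00000
  pos 6: 11000 XOR 11001 = 00001
Remainder (last 4 bits) = 1000. This is the CRC / FCS.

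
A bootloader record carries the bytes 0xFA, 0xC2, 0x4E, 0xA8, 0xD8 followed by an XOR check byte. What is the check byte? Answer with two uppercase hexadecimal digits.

06

XOR the bytes together:
  start with 0xFA
  0xFA ⊕ 0xC2 = 0x38
  0x38 ⊕ 0x4E = 0x76
  0x76 ⊕ 0xA8 = 0xDE
  0xDE ⊕ 0xD8 = 0x06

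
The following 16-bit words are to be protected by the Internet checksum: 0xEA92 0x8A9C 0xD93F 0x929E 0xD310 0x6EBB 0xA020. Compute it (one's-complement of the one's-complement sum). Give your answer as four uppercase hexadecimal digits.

One's-complement addition (fold any carry out of bit 15 back into bit 0):
  0xEA92 + 0x8A9C = 0x1752E → wrap carry → 0x752F
  0x752F + 0xD93F = 0x14E6E → wrap carry → 0x4E6F
  0x4E6F + 0x929E = 0x0E10D
  0xE10D + 0xD310 = 0x1B41D → wrap carry → 0xB41E
  0xB41E + 0x6EBB = 0x122D9 → wrap carry → 0x22DA
  0x22DA + 0xA020 = 0x0C2FA
One's-complement sum = 0xC2FA.
Checksum = ~0xC2FA & 0xFFFF = 0x3D05.

3D05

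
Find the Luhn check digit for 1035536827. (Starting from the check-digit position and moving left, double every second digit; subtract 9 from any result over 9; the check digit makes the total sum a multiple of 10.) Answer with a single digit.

Partial digits right→left: 7 2 8 6 3 5 5 3 0 1
Double every second digit counting from the check-digit position (so the 1st, 3rd, 5th, ... of the partial from the right).
  doubled (with −9 where >9): 5 7 6 1 0 → sum 19
  kept as-is: 2 6 5 3 1 → sum 17
Total = 19 + 17 = 36.
Check digit = (10 − (36 mod 10)) mod 10 = 4.

4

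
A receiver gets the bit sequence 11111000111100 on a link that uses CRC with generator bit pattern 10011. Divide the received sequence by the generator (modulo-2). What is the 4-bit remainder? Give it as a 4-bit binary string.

1000

Modulo-2 division of 11111000111100 by 10011:
  pos 0: 11111 XOR 10011 = 01100
  pos 1: 11000 XOR 10011 = 01011
  pos 2: 10110 XOR 10011 = 00101
  pos 4: 10101 XOR 10011 = 00110
  pos 6: 11011 XOR 10011 = 01000
  pos 7: 10001 XOR 10011 = 00010
Remainder = 1000 (nonzero — an error is detected).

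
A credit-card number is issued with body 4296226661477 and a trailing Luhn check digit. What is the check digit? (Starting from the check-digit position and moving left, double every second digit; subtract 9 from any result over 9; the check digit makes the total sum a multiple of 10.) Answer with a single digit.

Partial digits right→left: 7 7 4 1 6 6 6 2 2 6 9 2 4
Double every second digit counting from the check-digit position (so the 1st, 3rd, 5th, ... of the partial from the right).
  doubled (with −9 where >9): 5 8 3 3 4 9 8 → sum 40
  kept as-is: 7 1 6 2 6 2 → sum 24
Total = 40 + 24 = 64.
Check digit = (10 − (64 mod 10)) mod 10 = 6.

6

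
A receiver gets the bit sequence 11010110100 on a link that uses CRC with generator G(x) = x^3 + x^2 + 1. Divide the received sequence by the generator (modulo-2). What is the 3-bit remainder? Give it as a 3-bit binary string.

Modulo-2 division of 11010110100 by 1101:
  pos 0: 1101 XOR 1101 = 0000
  pos 5: 1101 XOR 1101 = 0000
Remainder = 000 (zero — the frame passes the CRC check).

000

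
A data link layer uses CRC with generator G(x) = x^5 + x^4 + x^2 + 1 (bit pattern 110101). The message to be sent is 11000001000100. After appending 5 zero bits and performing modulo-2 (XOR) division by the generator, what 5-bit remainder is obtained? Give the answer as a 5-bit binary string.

01001

Append 5 zeros: 1100000100010000000. Divide by 110101 (XOR where the leading bit is 1):
  pos 0: 110000 XOR 110101 = 000101
  pos 3: 101010 XOR 110101 = 011111
  pos 4: 111110 XOR 110101 = 001011
  pos 6: 101101 XOR 110101 = 011000
  pos 7: 110000 XOR 110101 = 000101
  pos 10: 101000 XOR 110101 = 011101
  pos 11: 111010 XOR 110101 = 001111
  pos 13: 111100 XOR 110101 = 001001
Remainder (last 5 bits) = 01001. This is the CRC / FCS.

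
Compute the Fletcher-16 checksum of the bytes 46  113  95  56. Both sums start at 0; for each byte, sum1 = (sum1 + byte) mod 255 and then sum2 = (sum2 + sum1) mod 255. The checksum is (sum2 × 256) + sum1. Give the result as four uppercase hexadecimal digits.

Running sums (mod 255):
  after byte 0 (46): sum1=46, sum2=46
  after byte 1 (113): sum1=159, sum2=205
  after byte 2 (95): sum1=254, sum2=204
  after byte 3 (56): sum1=55, sum2=4
Checksum = sum2·256 + sum1 = 4·256 + 55 = 1079 = 0x0437.

0437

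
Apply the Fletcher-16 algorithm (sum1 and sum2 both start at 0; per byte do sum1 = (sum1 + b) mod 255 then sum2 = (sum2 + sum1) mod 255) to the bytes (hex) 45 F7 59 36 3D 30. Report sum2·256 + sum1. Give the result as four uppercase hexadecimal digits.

2A3A

Running sums (mod 255):
  after byte 0 (45): sum1=69, sum2=69
  after byte 1 (F7): sum1=61, sum2=130
  after byte 2 (59): sum1=150, sum2=25
  after byte 3 (36): sum1=204, sum2=229
  after byte 4 (3D): sum1=10, sum2=239
  after byte 5 (30): sum1=58, sum2=42
Checksum = sum2·256 + sum1 = 42·256 + 58 = 10810 = 0x2A3A.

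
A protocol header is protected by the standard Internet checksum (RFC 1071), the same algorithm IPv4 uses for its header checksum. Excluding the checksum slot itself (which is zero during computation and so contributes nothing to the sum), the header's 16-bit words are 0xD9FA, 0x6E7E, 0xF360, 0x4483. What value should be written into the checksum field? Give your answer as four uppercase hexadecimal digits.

One's-complement addition (fold any carry out of bit 15 back into bit 0):
  0xD9FA + 0x6E7E = 0x14878 → wrap carry → 0x4879
  0x4879 + 0xF360 = 0x13BD9 → wrap carry → 0x3BDA
  0x3BDA + 0x4483 = 0x0805D
One's-complement sum = 0x805D.
Checksum = ~0x805D & 0xFFFF = 0x7FA2.

7FA2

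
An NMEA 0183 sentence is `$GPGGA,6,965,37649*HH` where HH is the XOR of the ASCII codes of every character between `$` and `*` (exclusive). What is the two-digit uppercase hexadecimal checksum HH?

XOR the ASCII codes of the payload characters:
  'G' = 0x47 → acc = 0x47
  'P' = 0x50 → acc = 0x17
  'G' = 0x47 → acc = 0x50
  'G' = 0x47 → acc = 0x17
  'A' = 0x41 → acc = 0x56
  ',' = 0x2C → acc = 0x7A
  '6' = 0x36 → acc = 0x4C
  ',' = 0x2C → acc = 0x60
  '9' = 0x39 → acc = 0x59
  '6' = 0x36 → acc = 0x6F
  '5' = 0x35 → acc = 0x5A
  ',' = 0x2C → acc = 0x76
  '3' = 0x33 → acc = 0x45
  '7' = 0x37 → acc = 0x72
  '6' = 0x36 → acc = 0x44
  '4' = 0x34 → acc = 0x70
  '9' = 0x39 → acc = 0x49
Checksum = 0x49.

49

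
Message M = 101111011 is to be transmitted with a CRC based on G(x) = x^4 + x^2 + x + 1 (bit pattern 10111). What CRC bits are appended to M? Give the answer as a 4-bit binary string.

1000

Append 4 zeros: 1011110110000. Divide by 10111 (XOR where the leading bit is 1):
  pos 0: 10111 XOR 10111 = 00000
  pos 5: 10110 XOR 10111 = 00001
Remainder (last 4 bits) = 1000. This is the CRC / FCS.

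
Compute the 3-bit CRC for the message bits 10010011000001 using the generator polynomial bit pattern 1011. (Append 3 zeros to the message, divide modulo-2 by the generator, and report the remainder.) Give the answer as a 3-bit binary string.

101

Append 3 zeros: 10010011000001000. Divide by 1011 (XOR where the leading bit is 1):
  pos 0: 1001 XOR 1011 = 0010
  pos 2: 1000 XOR 1011 = 0011
  pos 4: 1111 XOR 1011 = 0100
  pos 5: 1000 XOR 1011 = 0011
  pos 7: 1100 XOR 1011 = 0111
  pos 8: 1110 XOR 1011 = 0101
  pos 9: 1010 XOR 1011 = 0001
  pos 12: 1100 XOR 1011 = 0111
  pos 13: 1110 XOR 1011 = 0101
Remainder (last 3 bits) = 101. This is the CRC / FCS.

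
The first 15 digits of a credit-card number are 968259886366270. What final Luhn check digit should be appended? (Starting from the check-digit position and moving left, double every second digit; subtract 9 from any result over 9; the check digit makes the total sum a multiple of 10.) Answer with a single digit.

Partial digits right→left: 0 7 2 6 6 3 6 8 8 9 5 2 8 6 9
Double every second digit counting from the check-digit position (so the 1st, 3rd, 5th, ... of the partial from the right).
  doubled (with −9 where >9): 0 4 3 3 7 1 7 9 → sum 34
  kept as-is: 7 6 3 8 9 2 6 → sum 41
Total = 34 + 41 = 75.
Check digit = (10 − (75 mod 10)) mod 10 = 5.

5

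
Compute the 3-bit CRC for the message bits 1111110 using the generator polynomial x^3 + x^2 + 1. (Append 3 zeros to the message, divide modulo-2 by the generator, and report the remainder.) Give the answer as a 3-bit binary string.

101

Append 3 zeros: 1111110000. Divide by 1101 (XOR where the leading bit is 1):
  pos 0: 1111 XOR 1101 = 0010
  pos 2: 1011 XOR 1101 = 0110
  pos 3: 1100 XOR 1101 = 0001
  pos 6: 1000 XOR 1101 = 0101
Remainder (last 3 bits) = 101. This is the CRC / FCS.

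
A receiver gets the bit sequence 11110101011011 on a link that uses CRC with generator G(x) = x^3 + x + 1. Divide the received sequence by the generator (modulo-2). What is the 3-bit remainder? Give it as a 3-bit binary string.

110

Modulo-2 division of 11110101011011 by 1011:
  pos 0: 1111 XOR 1011 = 0100
  pos 1: 1000 XOR 1011 = 0011
  pos 3: 1110 XOR 1011 = 0101
  pos 4: 1011 XOR 1011 = 0000
  pos 9: 1101 XOR 1011 = 0110
  pos 10: 1101 XOR 1011 = 0110
Remainder = 110 (nonzero — an error is detected).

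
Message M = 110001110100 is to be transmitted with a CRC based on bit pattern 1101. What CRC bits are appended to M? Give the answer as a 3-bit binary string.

011

Append 3 zeros: 110001110100000. Divide by 1101 (XOR where the leading bit is 1):
  pos 0: 1100 XOR 1101 = 0001
  pos 3: 1011 XOR 1101 = 0110
  pos 4: 1101 XOR 1101 = 0000
  pos 9: 1000 XOR 1101 = 0101
  pos 10: 1010 XOR 1101 = 0111
  pos 11: 1110 XOR 1101 = 0011
Remainder (last 3 bits) = 011. This is the CRC / FCS.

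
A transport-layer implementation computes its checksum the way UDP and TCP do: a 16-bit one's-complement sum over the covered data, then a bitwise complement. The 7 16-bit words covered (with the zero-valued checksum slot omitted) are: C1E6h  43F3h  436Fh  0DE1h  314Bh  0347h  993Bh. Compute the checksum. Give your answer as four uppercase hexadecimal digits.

DB07

One's-complement addition (fold any carry out of bit 15 back into bit 0):
  0xC1E6 + 0x43F3 = 0x105D9 → wrap carry → 0x05DA
  0x05DA + 0x436F = 0x04949
  0x4949 + 0x0DE1 = 0x0572A
  0x572A + 0x314B = 0x08875
  0x8875 + 0x0347 = 0x08BBC
  0x8BBC + 0x993B = 0x124F7 → wrap carry → 0x24F8
One's-complement sum = 0x24F8.
Checksum = ~0x24F8 & 0xFFFF = 0xDB07.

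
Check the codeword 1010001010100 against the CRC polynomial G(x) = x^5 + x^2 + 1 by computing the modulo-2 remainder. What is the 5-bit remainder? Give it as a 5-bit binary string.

Modulo-2 division of 1010001010100 by 100101:
  pos 0: 101000 XOR 100101 = 001101
  pos 2: 110110 XOR 100101 = 010011
  pos 3: 100111 XOR 100101 = 000010
  pos 7: 100100 XOR 100101 = 000001
Remainder = 00001 (nonzero — an error is detected).

00001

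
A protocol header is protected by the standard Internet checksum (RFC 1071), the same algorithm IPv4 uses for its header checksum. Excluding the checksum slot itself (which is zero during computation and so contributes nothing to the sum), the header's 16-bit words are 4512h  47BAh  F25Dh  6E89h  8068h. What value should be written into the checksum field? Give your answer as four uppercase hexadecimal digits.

91E3

One's-complement addition (fold any carry out of bit 15 back into bit 0):
  0x4512 + 0x47BA = 0x08CCC
  0x8CCC + 0xF25D = 0x17F29 → wrap carry → 0x7F2A
  0x7F2A + 0x6E89 = 0x0EDB3
  0xEDB3 + 0x8068 = 0x16E1B → wrap carry → 0x6E1C
One's-complement sum = 0x6E1C.
Checksum = ~0x6E1C & 0xFFFF = 0x91E3.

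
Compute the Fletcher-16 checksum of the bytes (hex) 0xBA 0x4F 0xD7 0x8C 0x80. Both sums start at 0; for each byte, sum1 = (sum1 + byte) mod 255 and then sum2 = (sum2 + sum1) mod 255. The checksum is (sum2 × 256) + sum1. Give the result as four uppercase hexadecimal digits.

Running sums (mod 255):
  after byte 0 (0xBA): sum1=186, sum2=186
  after byte 1 (0x4F): sum1=10, sum2=196
  after byte 2 (0xD7): sum1=225, sum2=166
  after byte 3 (0x8C): sum1=110, sum2=21
  after byte 4 (0x80): sum1=238, sum2=4
Checksum = sum2·256 + sum1 = 4·256 + 238 = 1262 = 0x04EE.

04EE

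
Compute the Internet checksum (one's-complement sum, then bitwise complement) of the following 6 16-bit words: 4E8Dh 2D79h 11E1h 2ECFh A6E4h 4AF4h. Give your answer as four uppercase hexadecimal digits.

5170

One's-complement addition (fold any carry out of bit 15 back into bit 0):
  0x4E8D + 0x2D79 = 0x07C06
  0x7C06 + 0x11E1 = 0x08DE7
  0x8DE7 + 0x2ECF = 0x0BCB6
  0xBCB6 + 0xA6E4 = 0x1639A → wrap carry → 0x639B
  0x639B + 0x4AF4 = 0x0AE8F
One's-complement sum = 0xAE8F.
Checksum = ~0xAE8F & 0xFFFF = 0x5170.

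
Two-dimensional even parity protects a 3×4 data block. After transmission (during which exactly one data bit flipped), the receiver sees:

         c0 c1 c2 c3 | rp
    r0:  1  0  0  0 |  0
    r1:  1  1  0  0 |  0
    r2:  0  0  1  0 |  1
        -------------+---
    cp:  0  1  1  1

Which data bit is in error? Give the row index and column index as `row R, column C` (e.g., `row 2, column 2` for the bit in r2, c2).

row 0, column 3

Recompute each row's even parity and compare to rp:
  r0: data parity 1, sent rp 0 → mismatch
  r1: data parity 0, sent rp 0 → ok
  r2: data parity 1, sent rp 1 → ok
Recompute each column's even parity and compare to cp:
  c0: data parity 0, sent cp 0 → ok
  c1: data parity 1, sent cp 1 → ok
  c2: data parity 1, sent cp 1 → ok
  c3: data parity 0, sent cp 1 → mismatch
Exactly one row (r0) and one column (c3) fail → the flipped bit is at their intersection.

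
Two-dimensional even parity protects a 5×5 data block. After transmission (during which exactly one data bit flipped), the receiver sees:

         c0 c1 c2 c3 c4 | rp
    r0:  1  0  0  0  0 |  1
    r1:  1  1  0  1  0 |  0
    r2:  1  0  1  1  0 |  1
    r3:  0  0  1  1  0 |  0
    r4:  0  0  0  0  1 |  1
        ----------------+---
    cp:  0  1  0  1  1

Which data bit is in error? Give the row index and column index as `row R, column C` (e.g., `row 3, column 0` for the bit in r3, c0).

Recompute each row's even parity and compare to rp:
  r0: data parity 1, sent rp 1 → ok
  r1: data parity 1, sent rp 0 → mismatch
  r2: data parity 1, sent rp 1 → ok
  r3: data parity 0, sent rp 0 → ok
  r4: data parity 1, sent rp 1 → ok
Recompute each column's even parity and compare to cp:
  c0: data parity 1, sent cp 0 → mismatch
  c1: data parity 1, sent cp 1 → ok
  c2: data parity 0, sent cp 0 → ok
  c3: data parity 1, sent cp 1 → ok
  c4: data parity 1, sent cp 1 → ok
Exactly one row (r1) and one column (c0) fail → the flipped bit is at their intersection.

row 1, column 0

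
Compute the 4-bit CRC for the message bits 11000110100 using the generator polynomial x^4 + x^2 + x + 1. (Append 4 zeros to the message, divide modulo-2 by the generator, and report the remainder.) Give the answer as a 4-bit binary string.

0111

Append 4 zeros: 110001101000000. Divide by 10111 (XOR where the leading bit is 1):
  pos 0: 11000 XOR 10111 = 01111
  pos 1: 11111 XOR 10111 = 01000
  pos 2: 10001 XOR 10111 = 00110
  pos 4: 11001 XOR 10111 = 01110
  pos 5: 11100 XOR 10111 = 01011
  pos 6: 10110 XOR 10111 = 00001
  pos 10: 10000 XOR 10111 = 00111
Remainder (last 4 bits) = 0111. This is the CRC / FCS.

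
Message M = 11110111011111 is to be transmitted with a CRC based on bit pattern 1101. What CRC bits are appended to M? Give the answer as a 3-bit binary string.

Append 3 zeros: 11110111011111000. Divide by 1101 (XOR where the leading bit is 1):
  pos 0: 1111 XOR 1101 = 0010
  pos 2: 1001 XOR 1101 = 0100
  pos 3: 1001 XOR 1101 = 0100
  pos 4: 1001 XOR 1101 = 0100
  pos 5: 1000 XOR 1101 = 0101
  pos 6: 1011 XOR 1101 = 0110
  pos 7: 1101 XOR 1101 = 0000
  pos 11: 1110 XOR 1101 = 0011
  pos 13: 1100 XOR 1101 = 0001
Remainder (last 3 bits) = 001. This is the CRC / FCS.

001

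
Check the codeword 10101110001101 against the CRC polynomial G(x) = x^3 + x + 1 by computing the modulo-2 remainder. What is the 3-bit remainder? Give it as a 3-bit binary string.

Modulo-2 division of 10101110001101 by 1011:
  pos 0: 1010 XOR 1011 = 0001
  pos 3: 1111 XOR 1011 = 0100
  pos 4: 1000 XOR 1011 = 0011
  pos 6: 1100 XOR 1011 = 0111
  pos 7: 1111 XOR 1011 = 0100
  pos 8: 1001 XOR 1011 = 0010
  pos 10: 1001 XOR 1011 = 0010
Remainder = 010 (nonzero — an error is detected).

010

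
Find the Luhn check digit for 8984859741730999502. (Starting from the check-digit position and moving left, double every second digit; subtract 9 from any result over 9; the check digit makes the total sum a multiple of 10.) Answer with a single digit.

Partial digits right→left: 2 0 5 9 9 9 0 3 7 1 4 7 9 5 8 4 8 9 8
Double every second digit counting from the check-digit position (so the 1st, 3rd, 5th, ... of the partial from the right).
  doubled (with −9 where >9): 4 1 9 0 5 8 9 7 7 7 → sum 57
  kept as-is: 0 9 9 3 1 7 5 4 9 → sum 47
Total = 57 + 47 = 104.
Check digit = (10 − (104 mod 10)) mod 10 = 6.

6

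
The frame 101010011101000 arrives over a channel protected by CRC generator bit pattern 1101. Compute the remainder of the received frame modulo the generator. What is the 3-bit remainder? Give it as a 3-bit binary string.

110

Modulo-2 division of 101010011101000 by 1101:
  pos 0: 1010 XOR 1101 = 0111
  pos 1: 1111 XOR 1101 = 0010
  pos 3: 1000 XOR 1101 = 0101
  pos 4: 1011 XOR 1101 = 0110
  pos 5: 1101 XOR 1101 = 0000
  pos 9: 1010 XOR 1101 = 0111
  pos 10: 1110 XOR 1101 = 0011
Remainder = 110 (nonzero — an error is detected).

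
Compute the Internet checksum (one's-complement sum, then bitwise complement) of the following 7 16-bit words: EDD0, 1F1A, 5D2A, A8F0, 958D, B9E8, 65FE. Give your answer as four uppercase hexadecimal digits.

3785

One's-complement addition (fold any carry out of bit 15 back into bit 0):
  0xEDD0 + 0x1F1A = 0x10CEA → wrap carry → 0x0CEB
  0x0CEB + 0x5D2A = 0x06A15
  0x6A15 + 0xA8F0 = 0x11305 → wrap carry → 0x1306
  0x1306 + 0x958D = 0x0A893
  0xA893 + 0xB9E8 = 0x1627B → wrap carry → 0x627C
  0x627C + 0x65FE = 0x0C87A
One's-complement sum = 0xC87A.
Checksum = ~0xC87A & 0xFFFF = 0x3785.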